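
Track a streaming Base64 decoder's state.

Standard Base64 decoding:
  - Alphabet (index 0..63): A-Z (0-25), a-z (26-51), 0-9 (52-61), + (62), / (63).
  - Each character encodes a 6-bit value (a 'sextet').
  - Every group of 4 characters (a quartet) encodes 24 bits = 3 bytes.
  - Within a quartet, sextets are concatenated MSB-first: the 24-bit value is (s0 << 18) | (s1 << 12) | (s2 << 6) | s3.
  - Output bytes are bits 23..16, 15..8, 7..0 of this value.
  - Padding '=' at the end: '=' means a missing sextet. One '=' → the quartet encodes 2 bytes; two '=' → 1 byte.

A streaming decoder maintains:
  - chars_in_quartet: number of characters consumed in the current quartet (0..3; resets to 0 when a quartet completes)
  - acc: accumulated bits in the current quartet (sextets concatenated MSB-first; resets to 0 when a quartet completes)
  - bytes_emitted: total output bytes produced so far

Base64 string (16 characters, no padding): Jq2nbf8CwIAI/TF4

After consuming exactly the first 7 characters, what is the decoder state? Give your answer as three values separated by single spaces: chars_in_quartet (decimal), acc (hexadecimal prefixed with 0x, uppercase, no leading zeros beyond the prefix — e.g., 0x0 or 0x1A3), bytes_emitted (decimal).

Answer: 3 0x1B7FC 3

Derivation:
After char 0 ('J'=9): chars_in_quartet=1 acc=0x9 bytes_emitted=0
After char 1 ('q'=42): chars_in_quartet=2 acc=0x26A bytes_emitted=0
After char 2 ('2'=54): chars_in_quartet=3 acc=0x9AB6 bytes_emitted=0
After char 3 ('n'=39): chars_in_quartet=4 acc=0x26ADA7 -> emit 26 AD A7, reset; bytes_emitted=3
After char 4 ('b'=27): chars_in_quartet=1 acc=0x1B bytes_emitted=3
After char 5 ('f'=31): chars_in_quartet=2 acc=0x6DF bytes_emitted=3
After char 6 ('8'=60): chars_in_quartet=3 acc=0x1B7FC bytes_emitted=3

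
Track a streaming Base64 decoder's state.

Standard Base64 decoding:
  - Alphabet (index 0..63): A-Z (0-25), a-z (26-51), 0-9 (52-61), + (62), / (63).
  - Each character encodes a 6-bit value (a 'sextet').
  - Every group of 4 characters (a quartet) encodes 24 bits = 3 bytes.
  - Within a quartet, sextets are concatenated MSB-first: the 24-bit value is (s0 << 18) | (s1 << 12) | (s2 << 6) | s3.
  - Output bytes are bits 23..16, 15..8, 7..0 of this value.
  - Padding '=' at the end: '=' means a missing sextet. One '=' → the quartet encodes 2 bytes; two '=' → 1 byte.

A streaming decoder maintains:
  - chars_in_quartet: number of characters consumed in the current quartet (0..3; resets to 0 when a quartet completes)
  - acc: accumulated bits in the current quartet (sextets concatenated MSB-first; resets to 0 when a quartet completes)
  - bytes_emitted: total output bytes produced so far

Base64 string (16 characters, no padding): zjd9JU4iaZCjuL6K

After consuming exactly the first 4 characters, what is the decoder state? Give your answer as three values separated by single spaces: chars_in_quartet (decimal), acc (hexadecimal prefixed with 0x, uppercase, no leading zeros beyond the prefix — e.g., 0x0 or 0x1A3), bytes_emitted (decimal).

After char 0 ('z'=51): chars_in_quartet=1 acc=0x33 bytes_emitted=0
After char 1 ('j'=35): chars_in_quartet=2 acc=0xCE3 bytes_emitted=0
After char 2 ('d'=29): chars_in_quartet=3 acc=0x338DD bytes_emitted=0
After char 3 ('9'=61): chars_in_quartet=4 acc=0xCE377D -> emit CE 37 7D, reset; bytes_emitted=3

Answer: 0 0x0 3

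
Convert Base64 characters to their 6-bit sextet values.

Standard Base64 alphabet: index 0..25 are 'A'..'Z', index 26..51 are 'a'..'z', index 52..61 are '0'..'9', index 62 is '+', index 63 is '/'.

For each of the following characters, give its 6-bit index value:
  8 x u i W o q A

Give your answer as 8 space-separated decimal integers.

Answer: 60 49 46 34 22 40 42 0

Derivation:
'8': 0..9 range, 52 + ord('8') − ord('0') = 60
'x': a..z range, 26 + ord('x') − ord('a') = 49
'u': a..z range, 26 + ord('u') − ord('a') = 46
'i': a..z range, 26 + ord('i') − ord('a') = 34
'W': A..Z range, ord('W') − ord('A') = 22
'o': a..z range, 26 + ord('o') − ord('a') = 40
'q': a..z range, 26 + ord('q') − ord('a') = 42
'A': A..Z range, ord('A') − ord('A') = 0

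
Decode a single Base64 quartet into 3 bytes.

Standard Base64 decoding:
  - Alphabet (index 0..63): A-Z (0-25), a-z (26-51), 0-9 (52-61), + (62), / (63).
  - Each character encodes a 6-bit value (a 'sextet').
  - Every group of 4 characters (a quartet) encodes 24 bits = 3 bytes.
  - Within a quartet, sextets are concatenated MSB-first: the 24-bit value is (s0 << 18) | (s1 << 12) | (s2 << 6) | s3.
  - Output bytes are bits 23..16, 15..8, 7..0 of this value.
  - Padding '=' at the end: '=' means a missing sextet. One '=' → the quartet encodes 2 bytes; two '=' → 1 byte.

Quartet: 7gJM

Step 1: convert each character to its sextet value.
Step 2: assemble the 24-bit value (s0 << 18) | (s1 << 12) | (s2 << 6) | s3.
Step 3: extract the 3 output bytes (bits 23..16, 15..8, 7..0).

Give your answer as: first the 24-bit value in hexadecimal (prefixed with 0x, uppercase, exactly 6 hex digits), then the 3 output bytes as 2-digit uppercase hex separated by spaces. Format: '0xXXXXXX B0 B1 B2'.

Answer: 0xEE024C EE 02 4C

Derivation:
Sextets: 7=59, g=32, J=9, M=12
24-bit: (59<<18) | (32<<12) | (9<<6) | 12
      = 0xEC0000 | 0x020000 | 0x000240 | 0x00000C
      = 0xEE024C
Bytes: (v>>16)&0xFF=EE, (v>>8)&0xFF=02, v&0xFF=4C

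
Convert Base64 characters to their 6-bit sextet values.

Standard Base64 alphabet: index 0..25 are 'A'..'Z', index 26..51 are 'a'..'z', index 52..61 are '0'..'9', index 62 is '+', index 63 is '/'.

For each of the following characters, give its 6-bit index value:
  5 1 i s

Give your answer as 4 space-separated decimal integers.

Answer: 57 53 34 44

Derivation:
'5': 0..9 range, 52 + ord('5') − ord('0') = 57
'1': 0..9 range, 52 + ord('1') − ord('0') = 53
'i': a..z range, 26 + ord('i') − ord('a') = 34
's': a..z range, 26 + ord('s') − ord('a') = 44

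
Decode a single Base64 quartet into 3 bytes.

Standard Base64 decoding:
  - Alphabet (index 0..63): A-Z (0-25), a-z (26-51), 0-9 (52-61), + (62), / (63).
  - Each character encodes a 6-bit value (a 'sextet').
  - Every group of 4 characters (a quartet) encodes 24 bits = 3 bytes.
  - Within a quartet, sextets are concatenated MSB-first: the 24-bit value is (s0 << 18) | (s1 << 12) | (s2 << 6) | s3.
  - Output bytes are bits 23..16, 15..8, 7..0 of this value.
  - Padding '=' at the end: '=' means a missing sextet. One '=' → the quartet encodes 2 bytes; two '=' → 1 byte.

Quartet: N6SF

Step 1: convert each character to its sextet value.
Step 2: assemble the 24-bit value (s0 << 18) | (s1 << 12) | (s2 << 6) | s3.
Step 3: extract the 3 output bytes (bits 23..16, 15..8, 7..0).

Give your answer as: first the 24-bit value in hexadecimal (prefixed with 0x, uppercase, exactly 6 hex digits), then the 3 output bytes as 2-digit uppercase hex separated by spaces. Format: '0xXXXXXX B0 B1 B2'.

Answer: 0x37A485 37 A4 85

Derivation:
Sextets: N=13, 6=58, S=18, F=5
24-bit: (13<<18) | (58<<12) | (18<<6) | 5
      = 0x340000 | 0x03A000 | 0x000480 | 0x000005
      = 0x37A485
Bytes: (v>>16)&0xFF=37, (v>>8)&0xFF=A4, v&0xFF=85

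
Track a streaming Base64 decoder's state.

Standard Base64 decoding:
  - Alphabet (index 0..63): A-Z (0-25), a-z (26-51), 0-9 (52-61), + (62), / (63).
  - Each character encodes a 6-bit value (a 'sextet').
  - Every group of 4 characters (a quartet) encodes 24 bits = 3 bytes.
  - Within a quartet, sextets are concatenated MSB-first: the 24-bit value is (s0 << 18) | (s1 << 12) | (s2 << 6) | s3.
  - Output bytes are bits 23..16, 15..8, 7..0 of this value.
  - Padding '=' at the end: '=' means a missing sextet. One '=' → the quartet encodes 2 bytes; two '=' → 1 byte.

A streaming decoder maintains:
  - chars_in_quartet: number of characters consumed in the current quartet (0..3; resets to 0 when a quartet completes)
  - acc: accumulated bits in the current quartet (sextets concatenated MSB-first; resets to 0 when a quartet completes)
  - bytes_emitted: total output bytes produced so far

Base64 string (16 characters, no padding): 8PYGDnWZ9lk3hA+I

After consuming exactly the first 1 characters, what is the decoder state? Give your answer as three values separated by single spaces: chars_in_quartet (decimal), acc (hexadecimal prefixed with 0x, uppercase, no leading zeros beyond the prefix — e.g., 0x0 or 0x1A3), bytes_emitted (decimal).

After char 0 ('8'=60): chars_in_quartet=1 acc=0x3C bytes_emitted=0

Answer: 1 0x3C 0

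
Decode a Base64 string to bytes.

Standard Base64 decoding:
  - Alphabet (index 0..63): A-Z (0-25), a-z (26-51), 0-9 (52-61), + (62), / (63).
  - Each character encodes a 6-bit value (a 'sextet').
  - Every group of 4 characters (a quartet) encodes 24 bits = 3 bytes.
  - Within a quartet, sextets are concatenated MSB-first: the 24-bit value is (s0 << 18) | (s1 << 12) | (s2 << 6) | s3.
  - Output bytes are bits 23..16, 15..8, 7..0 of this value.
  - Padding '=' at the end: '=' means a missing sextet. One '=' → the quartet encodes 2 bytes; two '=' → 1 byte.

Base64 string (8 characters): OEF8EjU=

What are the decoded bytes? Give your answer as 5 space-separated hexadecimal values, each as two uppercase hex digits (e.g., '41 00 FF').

After char 0 ('O'=14): chars_in_quartet=1 acc=0xE bytes_emitted=0
After char 1 ('E'=4): chars_in_quartet=2 acc=0x384 bytes_emitted=0
After char 2 ('F'=5): chars_in_quartet=3 acc=0xE105 bytes_emitted=0
After char 3 ('8'=60): chars_in_quartet=4 acc=0x38417C -> emit 38 41 7C, reset; bytes_emitted=3
After char 4 ('E'=4): chars_in_quartet=1 acc=0x4 bytes_emitted=3
After char 5 ('j'=35): chars_in_quartet=2 acc=0x123 bytes_emitted=3
After char 6 ('U'=20): chars_in_quartet=3 acc=0x48D4 bytes_emitted=3
Padding '=': partial quartet acc=0x48D4 -> emit 12 35; bytes_emitted=5

Answer: 38 41 7C 12 35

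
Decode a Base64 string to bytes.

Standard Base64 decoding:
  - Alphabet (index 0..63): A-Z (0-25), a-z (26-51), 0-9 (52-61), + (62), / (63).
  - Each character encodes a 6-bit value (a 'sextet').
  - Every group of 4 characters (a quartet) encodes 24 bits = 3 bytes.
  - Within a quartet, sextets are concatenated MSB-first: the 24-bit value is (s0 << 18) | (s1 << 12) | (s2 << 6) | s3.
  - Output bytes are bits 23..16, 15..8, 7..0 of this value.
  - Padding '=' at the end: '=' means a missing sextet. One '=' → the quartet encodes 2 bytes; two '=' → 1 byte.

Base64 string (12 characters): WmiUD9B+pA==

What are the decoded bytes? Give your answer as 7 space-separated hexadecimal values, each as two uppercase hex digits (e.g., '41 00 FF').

After char 0 ('W'=22): chars_in_quartet=1 acc=0x16 bytes_emitted=0
After char 1 ('m'=38): chars_in_quartet=2 acc=0x5A6 bytes_emitted=0
After char 2 ('i'=34): chars_in_quartet=3 acc=0x169A2 bytes_emitted=0
After char 3 ('U'=20): chars_in_quartet=4 acc=0x5A6894 -> emit 5A 68 94, reset; bytes_emitted=3
After char 4 ('D'=3): chars_in_quartet=1 acc=0x3 bytes_emitted=3
After char 5 ('9'=61): chars_in_quartet=2 acc=0xFD bytes_emitted=3
After char 6 ('B'=1): chars_in_quartet=3 acc=0x3F41 bytes_emitted=3
After char 7 ('+'=62): chars_in_quartet=4 acc=0xFD07E -> emit 0F D0 7E, reset; bytes_emitted=6
After char 8 ('p'=41): chars_in_quartet=1 acc=0x29 bytes_emitted=6
After char 9 ('A'=0): chars_in_quartet=2 acc=0xA40 bytes_emitted=6
Padding '==': partial quartet acc=0xA40 -> emit A4; bytes_emitted=7

Answer: 5A 68 94 0F D0 7E A4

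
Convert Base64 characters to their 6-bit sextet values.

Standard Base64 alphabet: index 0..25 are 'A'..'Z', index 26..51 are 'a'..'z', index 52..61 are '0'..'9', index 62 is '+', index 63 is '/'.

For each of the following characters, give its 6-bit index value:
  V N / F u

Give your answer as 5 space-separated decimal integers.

'V': A..Z range, ord('V') − ord('A') = 21
'N': A..Z range, ord('N') − ord('A') = 13
'/': index 63
'F': A..Z range, ord('F') − ord('A') = 5
'u': a..z range, 26 + ord('u') − ord('a') = 46

Answer: 21 13 63 5 46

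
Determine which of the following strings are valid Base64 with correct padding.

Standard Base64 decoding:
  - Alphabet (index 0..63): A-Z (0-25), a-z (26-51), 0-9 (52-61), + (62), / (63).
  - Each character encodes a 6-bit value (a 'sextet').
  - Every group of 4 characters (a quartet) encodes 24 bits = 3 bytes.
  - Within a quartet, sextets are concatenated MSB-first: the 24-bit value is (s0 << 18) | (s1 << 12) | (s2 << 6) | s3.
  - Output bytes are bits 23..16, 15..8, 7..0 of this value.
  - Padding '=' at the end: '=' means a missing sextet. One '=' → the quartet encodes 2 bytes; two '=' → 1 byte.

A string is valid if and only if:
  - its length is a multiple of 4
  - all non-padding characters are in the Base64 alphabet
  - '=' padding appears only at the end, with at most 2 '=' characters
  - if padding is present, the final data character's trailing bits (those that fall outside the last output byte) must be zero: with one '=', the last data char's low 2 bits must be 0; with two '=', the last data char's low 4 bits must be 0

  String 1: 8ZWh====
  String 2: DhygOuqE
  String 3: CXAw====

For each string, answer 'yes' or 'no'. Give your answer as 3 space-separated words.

String 1: '8ZWh====' → invalid (4 pad chars (max 2))
String 2: 'DhygOuqE' → valid
String 3: 'CXAw====' → invalid (4 pad chars (max 2))

Answer: no yes no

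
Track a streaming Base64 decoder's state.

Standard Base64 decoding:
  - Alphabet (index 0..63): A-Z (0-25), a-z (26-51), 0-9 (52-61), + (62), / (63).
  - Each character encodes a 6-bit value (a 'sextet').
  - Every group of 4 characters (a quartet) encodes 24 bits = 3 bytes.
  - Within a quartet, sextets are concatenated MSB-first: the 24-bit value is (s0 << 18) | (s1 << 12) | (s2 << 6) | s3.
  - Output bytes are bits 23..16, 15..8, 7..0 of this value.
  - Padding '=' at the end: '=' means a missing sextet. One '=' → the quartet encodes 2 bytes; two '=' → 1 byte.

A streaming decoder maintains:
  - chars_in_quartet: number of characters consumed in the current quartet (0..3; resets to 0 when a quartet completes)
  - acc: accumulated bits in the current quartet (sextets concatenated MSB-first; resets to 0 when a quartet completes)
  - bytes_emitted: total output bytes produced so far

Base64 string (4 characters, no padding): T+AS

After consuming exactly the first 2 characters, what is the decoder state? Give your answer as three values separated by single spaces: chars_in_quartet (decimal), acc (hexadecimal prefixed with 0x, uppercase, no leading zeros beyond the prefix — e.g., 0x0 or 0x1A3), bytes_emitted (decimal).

After char 0 ('T'=19): chars_in_quartet=1 acc=0x13 bytes_emitted=0
After char 1 ('+'=62): chars_in_quartet=2 acc=0x4FE bytes_emitted=0

Answer: 2 0x4FE 0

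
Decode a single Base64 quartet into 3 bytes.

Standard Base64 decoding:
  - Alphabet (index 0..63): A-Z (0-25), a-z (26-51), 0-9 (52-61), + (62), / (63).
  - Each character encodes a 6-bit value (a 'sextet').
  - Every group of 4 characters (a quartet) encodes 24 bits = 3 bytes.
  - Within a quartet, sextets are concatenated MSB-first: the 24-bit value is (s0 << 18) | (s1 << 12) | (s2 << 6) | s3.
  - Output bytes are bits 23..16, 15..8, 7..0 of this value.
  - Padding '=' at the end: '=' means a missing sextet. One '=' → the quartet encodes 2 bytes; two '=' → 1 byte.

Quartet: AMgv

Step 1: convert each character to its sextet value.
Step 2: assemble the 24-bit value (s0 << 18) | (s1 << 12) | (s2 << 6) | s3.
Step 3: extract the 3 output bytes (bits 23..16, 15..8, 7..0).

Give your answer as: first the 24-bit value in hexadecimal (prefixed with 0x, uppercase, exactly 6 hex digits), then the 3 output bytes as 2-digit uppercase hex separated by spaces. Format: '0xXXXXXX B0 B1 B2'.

Sextets: A=0, M=12, g=32, v=47
24-bit: (0<<18) | (12<<12) | (32<<6) | 47
      = 0x000000 | 0x00C000 | 0x000800 | 0x00002F
      = 0x00C82F
Bytes: (v>>16)&0xFF=00, (v>>8)&0xFF=C8, v&0xFF=2F

Answer: 0x00C82F 00 C8 2F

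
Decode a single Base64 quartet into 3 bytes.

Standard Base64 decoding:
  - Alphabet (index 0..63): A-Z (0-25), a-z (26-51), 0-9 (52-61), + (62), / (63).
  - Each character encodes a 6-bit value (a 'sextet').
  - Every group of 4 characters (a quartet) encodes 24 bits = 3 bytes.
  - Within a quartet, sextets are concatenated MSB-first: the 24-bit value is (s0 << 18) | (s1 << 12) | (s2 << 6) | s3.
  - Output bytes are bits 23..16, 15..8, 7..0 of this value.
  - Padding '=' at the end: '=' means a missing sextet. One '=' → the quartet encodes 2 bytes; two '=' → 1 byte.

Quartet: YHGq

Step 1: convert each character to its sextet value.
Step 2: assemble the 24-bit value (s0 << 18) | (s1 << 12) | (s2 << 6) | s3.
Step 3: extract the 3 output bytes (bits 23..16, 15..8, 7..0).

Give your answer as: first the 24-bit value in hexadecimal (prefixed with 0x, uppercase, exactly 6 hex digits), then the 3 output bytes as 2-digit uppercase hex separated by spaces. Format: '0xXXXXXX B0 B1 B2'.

Sextets: Y=24, H=7, G=6, q=42
24-bit: (24<<18) | (7<<12) | (6<<6) | 42
      = 0x600000 | 0x007000 | 0x000180 | 0x00002A
      = 0x6071AA
Bytes: (v>>16)&0xFF=60, (v>>8)&0xFF=71, v&0xFF=AA

Answer: 0x6071AA 60 71 AA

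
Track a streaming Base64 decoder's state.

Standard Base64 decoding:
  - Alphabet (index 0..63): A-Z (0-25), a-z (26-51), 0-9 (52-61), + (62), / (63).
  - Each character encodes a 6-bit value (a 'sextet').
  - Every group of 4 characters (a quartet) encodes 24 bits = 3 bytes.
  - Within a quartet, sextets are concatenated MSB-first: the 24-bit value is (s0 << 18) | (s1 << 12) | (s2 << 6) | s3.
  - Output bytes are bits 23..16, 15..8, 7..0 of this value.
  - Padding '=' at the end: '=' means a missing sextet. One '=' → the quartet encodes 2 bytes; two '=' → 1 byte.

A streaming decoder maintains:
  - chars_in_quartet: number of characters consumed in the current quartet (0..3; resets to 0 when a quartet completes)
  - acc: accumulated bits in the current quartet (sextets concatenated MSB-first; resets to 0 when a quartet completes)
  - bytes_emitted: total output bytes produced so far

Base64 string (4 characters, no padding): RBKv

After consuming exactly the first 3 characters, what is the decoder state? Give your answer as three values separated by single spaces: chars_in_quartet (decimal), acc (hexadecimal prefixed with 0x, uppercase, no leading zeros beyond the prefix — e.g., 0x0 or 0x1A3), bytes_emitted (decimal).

After char 0 ('R'=17): chars_in_quartet=1 acc=0x11 bytes_emitted=0
After char 1 ('B'=1): chars_in_quartet=2 acc=0x441 bytes_emitted=0
After char 2 ('K'=10): chars_in_quartet=3 acc=0x1104A bytes_emitted=0

Answer: 3 0x1104A 0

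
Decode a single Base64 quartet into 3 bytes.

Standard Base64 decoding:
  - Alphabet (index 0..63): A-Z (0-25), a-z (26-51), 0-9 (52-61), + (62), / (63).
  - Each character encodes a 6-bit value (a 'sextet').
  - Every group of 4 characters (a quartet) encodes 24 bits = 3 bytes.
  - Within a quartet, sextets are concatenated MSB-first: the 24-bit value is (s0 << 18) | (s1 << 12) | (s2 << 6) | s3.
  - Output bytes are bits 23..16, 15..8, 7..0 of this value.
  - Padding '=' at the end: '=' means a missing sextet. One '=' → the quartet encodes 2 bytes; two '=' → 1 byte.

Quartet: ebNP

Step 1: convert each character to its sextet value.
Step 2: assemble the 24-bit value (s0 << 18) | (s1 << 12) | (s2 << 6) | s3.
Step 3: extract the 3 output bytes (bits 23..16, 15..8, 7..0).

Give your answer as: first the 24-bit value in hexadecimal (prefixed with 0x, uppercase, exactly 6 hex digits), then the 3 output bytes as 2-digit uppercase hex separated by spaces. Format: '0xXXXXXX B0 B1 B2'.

Sextets: e=30, b=27, N=13, P=15
24-bit: (30<<18) | (27<<12) | (13<<6) | 15
      = 0x780000 | 0x01B000 | 0x000340 | 0x00000F
      = 0x79B34F
Bytes: (v>>16)&0xFF=79, (v>>8)&0xFF=B3, v&0xFF=4F

Answer: 0x79B34F 79 B3 4F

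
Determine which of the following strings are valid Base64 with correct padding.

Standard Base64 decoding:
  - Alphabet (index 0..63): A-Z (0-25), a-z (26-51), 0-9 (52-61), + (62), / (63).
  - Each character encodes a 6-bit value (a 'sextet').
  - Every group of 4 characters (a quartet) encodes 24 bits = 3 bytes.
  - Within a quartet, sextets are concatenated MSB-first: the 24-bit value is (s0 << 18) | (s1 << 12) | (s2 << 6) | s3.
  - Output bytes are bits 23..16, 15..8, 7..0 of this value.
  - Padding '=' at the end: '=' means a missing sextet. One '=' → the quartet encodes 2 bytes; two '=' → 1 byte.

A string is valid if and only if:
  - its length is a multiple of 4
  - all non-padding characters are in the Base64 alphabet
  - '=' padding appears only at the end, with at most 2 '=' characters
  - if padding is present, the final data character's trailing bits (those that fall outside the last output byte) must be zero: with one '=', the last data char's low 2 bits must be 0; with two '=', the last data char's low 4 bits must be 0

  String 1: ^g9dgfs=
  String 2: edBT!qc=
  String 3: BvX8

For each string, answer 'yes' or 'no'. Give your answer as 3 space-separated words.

String 1: '^g9dgfs=' → invalid (bad char(s): ['^'])
String 2: 'edBT!qc=' → invalid (bad char(s): ['!'])
String 3: 'BvX8' → valid

Answer: no no yes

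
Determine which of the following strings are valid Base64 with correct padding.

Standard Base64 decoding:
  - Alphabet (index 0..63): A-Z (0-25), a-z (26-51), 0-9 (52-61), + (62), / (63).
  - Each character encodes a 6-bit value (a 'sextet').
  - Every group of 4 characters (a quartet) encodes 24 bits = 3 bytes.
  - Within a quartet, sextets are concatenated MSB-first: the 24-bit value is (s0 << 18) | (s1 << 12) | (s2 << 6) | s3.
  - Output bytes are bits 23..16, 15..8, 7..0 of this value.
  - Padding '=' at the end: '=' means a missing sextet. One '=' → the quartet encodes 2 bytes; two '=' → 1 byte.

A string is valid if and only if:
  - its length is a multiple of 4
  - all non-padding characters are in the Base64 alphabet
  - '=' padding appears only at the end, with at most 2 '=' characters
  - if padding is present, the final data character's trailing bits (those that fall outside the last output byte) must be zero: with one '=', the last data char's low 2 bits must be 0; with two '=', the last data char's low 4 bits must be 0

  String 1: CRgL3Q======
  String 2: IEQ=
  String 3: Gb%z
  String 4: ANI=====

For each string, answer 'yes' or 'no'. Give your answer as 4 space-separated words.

String 1: 'CRgL3Q======' → invalid (6 pad chars (max 2))
String 2: 'IEQ=' → valid
String 3: 'Gb%z' → invalid (bad char(s): ['%'])
String 4: 'ANI=====' → invalid (5 pad chars (max 2))

Answer: no yes no no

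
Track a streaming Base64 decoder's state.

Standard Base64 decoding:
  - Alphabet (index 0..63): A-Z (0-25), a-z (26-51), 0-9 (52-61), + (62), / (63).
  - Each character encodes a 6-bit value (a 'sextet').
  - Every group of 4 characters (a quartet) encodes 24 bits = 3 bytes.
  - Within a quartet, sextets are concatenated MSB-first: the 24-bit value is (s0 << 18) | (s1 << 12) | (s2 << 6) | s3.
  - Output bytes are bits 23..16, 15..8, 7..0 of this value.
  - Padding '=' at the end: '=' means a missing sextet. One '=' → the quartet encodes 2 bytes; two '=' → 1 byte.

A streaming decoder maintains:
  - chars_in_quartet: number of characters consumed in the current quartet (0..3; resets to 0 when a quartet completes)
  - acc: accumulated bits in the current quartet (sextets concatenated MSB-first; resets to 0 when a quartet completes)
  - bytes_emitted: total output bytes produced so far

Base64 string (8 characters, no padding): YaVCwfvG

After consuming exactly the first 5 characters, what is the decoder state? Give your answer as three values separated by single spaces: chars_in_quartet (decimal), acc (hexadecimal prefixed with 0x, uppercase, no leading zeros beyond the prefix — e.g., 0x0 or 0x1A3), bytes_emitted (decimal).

Answer: 1 0x30 3

Derivation:
After char 0 ('Y'=24): chars_in_quartet=1 acc=0x18 bytes_emitted=0
After char 1 ('a'=26): chars_in_quartet=2 acc=0x61A bytes_emitted=0
After char 2 ('V'=21): chars_in_quartet=3 acc=0x18695 bytes_emitted=0
After char 3 ('C'=2): chars_in_quartet=4 acc=0x61A542 -> emit 61 A5 42, reset; bytes_emitted=3
After char 4 ('w'=48): chars_in_quartet=1 acc=0x30 bytes_emitted=3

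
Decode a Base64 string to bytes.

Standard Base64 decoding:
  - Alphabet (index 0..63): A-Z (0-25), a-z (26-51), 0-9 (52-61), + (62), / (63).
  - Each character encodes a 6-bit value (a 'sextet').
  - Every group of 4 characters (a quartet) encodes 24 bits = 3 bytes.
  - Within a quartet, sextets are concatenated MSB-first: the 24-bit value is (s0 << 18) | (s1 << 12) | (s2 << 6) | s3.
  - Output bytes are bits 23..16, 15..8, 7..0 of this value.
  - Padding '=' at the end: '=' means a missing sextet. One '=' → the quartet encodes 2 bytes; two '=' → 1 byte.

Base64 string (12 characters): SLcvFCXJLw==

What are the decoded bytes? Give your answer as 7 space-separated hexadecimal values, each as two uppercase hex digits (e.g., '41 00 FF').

Answer: 48 B7 2F 14 25 C9 2F

Derivation:
After char 0 ('S'=18): chars_in_quartet=1 acc=0x12 bytes_emitted=0
After char 1 ('L'=11): chars_in_quartet=2 acc=0x48B bytes_emitted=0
After char 2 ('c'=28): chars_in_quartet=3 acc=0x122DC bytes_emitted=0
After char 3 ('v'=47): chars_in_quartet=4 acc=0x48B72F -> emit 48 B7 2F, reset; bytes_emitted=3
After char 4 ('F'=5): chars_in_quartet=1 acc=0x5 bytes_emitted=3
After char 5 ('C'=2): chars_in_quartet=2 acc=0x142 bytes_emitted=3
After char 6 ('X'=23): chars_in_quartet=3 acc=0x5097 bytes_emitted=3
After char 7 ('J'=9): chars_in_quartet=4 acc=0x1425C9 -> emit 14 25 C9, reset; bytes_emitted=6
After char 8 ('L'=11): chars_in_quartet=1 acc=0xB bytes_emitted=6
After char 9 ('w'=48): chars_in_quartet=2 acc=0x2F0 bytes_emitted=6
Padding '==': partial quartet acc=0x2F0 -> emit 2F; bytes_emitted=7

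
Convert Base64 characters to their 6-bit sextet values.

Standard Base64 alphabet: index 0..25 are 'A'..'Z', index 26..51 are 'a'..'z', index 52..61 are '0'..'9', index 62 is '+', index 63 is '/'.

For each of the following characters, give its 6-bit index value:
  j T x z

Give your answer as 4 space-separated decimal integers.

'j': a..z range, 26 + ord('j') − ord('a') = 35
'T': A..Z range, ord('T') − ord('A') = 19
'x': a..z range, 26 + ord('x') − ord('a') = 49
'z': a..z range, 26 + ord('z') − ord('a') = 51

Answer: 35 19 49 51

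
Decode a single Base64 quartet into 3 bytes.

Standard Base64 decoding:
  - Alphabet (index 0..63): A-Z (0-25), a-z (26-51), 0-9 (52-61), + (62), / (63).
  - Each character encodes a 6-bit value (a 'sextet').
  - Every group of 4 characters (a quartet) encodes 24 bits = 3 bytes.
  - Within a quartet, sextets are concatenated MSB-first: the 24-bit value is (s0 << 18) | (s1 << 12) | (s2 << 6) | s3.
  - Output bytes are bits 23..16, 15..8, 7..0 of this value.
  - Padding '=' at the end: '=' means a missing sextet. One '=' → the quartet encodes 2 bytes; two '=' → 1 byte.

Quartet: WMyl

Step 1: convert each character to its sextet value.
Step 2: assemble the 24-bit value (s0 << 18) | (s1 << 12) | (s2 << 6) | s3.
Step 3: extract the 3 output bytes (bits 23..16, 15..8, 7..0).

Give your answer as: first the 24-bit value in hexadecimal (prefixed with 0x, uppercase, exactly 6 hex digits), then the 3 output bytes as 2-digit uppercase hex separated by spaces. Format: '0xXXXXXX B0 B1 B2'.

Answer: 0x58CCA5 58 CC A5

Derivation:
Sextets: W=22, M=12, y=50, l=37
24-bit: (22<<18) | (12<<12) | (50<<6) | 37
      = 0x580000 | 0x00C000 | 0x000C80 | 0x000025
      = 0x58CCA5
Bytes: (v>>16)&0xFF=58, (v>>8)&0xFF=CC, v&0xFF=A5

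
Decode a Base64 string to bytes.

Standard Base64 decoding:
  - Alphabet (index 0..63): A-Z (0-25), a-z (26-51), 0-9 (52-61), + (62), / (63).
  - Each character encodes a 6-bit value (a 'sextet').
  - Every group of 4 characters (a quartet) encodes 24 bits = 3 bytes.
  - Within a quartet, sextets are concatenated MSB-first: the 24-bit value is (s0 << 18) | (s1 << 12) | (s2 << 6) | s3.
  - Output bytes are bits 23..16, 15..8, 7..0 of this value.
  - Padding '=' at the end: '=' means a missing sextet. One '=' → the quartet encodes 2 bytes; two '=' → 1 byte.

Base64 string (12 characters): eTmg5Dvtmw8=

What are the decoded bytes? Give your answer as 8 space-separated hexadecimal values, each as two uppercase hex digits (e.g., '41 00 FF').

After char 0 ('e'=30): chars_in_quartet=1 acc=0x1E bytes_emitted=0
After char 1 ('T'=19): chars_in_quartet=2 acc=0x793 bytes_emitted=0
After char 2 ('m'=38): chars_in_quartet=3 acc=0x1E4E6 bytes_emitted=0
After char 3 ('g'=32): chars_in_quartet=4 acc=0x7939A0 -> emit 79 39 A0, reset; bytes_emitted=3
After char 4 ('5'=57): chars_in_quartet=1 acc=0x39 bytes_emitted=3
After char 5 ('D'=3): chars_in_quartet=2 acc=0xE43 bytes_emitted=3
After char 6 ('v'=47): chars_in_quartet=3 acc=0x390EF bytes_emitted=3
After char 7 ('t'=45): chars_in_quartet=4 acc=0xE43BED -> emit E4 3B ED, reset; bytes_emitted=6
After char 8 ('m'=38): chars_in_quartet=1 acc=0x26 bytes_emitted=6
After char 9 ('w'=48): chars_in_quartet=2 acc=0x9B0 bytes_emitted=6
After char 10 ('8'=60): chars_in_quartet=3 acc=0x26C3C bytes_emitted=6
Padding '=': partial quartet acc=0x26C3C -> emit 9B 0F; bytes_emitted=8

Answer: 79 39 A0 E4 3B ED 9B 0F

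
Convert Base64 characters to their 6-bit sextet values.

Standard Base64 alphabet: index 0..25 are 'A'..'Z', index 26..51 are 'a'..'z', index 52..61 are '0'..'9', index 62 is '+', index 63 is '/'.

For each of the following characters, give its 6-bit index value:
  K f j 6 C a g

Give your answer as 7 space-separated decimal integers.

Answer: 10 31 35 58 2 26 32

Derivation:
'K': A..Z range, ord('K') − ord('A') = 10
'f': a..z range, 26 + ord('f') − ord('a') = 31
'j': a..z range, 26 + ord('j') − ord('a') = 35
'6': 0..9 range, 52 + ord('6') − ord('0') = 58
'C': A..Z range, ord('C') − ord('A') = 2
'a': a..z range, 26 + ord('a') − ord('a') = 26
'g': a..z range, 26 + ord('g') − ord('a') = 32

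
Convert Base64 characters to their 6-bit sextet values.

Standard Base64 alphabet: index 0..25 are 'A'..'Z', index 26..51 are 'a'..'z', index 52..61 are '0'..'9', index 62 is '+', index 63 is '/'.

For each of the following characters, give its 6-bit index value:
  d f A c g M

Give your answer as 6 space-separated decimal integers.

'd': a..z range, 26 + ord('d') − ord('a') = 29
'f': a..z range, 26 + ord('f') − ord('a') = 31
'A': A..Z range, ord('A') − ord('A') = 0
'c': a..z range, 26 + ord('c') − ord('a') = 28
'g': a..z range, 26 + ord('g') − ord('a') = 32
'M': A..Z range, ord('M') − ord('A') = 12

Answer: 29 31 0 28 32 12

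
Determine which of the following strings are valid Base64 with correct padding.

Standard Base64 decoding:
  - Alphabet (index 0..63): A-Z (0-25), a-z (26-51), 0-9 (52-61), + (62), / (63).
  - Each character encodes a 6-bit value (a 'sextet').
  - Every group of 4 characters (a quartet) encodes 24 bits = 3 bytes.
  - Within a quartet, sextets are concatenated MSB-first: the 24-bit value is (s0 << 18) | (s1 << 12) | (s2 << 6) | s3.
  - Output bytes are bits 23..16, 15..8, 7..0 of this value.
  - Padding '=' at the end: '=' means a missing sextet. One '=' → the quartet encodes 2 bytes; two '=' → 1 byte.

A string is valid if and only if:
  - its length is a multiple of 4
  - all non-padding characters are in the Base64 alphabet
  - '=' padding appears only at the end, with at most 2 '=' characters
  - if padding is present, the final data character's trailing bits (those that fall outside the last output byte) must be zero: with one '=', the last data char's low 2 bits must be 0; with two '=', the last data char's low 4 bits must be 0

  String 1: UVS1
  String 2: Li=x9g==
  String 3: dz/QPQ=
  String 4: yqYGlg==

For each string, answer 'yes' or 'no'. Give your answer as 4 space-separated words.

Answer: yes no no yes

Derivation:
String 1: 'UVS1' → valid
String 2: 'Li=x9g==' → invalid (bad char(s): ['=']; '=' in middle)
String 3: 'dz/QPQ=' → invalid (len=7 not mult of 4)
String 4: 'yqYGlg==' → valid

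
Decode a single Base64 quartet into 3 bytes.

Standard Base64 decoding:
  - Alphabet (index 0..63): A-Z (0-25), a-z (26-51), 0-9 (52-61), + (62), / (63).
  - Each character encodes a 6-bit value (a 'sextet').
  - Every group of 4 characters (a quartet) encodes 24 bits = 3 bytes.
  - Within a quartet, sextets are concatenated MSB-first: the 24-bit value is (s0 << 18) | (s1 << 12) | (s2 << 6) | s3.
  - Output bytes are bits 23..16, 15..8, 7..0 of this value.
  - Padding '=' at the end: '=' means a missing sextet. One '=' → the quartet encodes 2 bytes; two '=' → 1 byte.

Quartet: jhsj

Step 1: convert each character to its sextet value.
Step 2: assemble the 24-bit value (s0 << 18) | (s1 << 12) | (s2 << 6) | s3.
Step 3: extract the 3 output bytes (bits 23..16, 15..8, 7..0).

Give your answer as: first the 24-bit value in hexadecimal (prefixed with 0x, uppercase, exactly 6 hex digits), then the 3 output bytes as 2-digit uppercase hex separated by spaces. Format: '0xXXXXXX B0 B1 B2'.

Answer: 0x8E1B23 8E 1B 23

Derivation:
Sextets: j=35, h=33, s=44, j=35
24-bit: (35<<18) | (33<<12) | (44<<6) | 35
      = 0x8C0000 | 0x021000 | 0x000B00 | 0x000023
      = 0x8E1B23
Bytes: (v>>16)&0xFF=8E, (v>>8)&0xFF=1B, v&0xFF=23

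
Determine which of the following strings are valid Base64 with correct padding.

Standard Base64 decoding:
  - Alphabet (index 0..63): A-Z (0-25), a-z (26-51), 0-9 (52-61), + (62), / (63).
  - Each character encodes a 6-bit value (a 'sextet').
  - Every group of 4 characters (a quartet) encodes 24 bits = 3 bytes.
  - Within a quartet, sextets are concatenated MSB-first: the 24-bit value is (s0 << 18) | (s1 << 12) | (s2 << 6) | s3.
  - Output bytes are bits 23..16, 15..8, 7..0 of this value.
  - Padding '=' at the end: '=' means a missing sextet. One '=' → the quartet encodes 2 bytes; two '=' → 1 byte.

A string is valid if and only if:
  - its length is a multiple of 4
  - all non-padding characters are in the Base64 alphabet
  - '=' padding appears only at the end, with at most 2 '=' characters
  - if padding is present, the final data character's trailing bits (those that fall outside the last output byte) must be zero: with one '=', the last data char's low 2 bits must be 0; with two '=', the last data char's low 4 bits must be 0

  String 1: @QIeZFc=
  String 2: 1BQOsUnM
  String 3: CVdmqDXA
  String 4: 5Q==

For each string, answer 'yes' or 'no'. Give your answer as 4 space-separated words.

String 1: '@QIeZFc=' → invalid (bad char(s): ['@'])
String 2: '1BQOsUnM' → valid
String 3: 'CVdmqDXA' → valid
String 4: '5Q==' → valid

Answer: no yes yes yes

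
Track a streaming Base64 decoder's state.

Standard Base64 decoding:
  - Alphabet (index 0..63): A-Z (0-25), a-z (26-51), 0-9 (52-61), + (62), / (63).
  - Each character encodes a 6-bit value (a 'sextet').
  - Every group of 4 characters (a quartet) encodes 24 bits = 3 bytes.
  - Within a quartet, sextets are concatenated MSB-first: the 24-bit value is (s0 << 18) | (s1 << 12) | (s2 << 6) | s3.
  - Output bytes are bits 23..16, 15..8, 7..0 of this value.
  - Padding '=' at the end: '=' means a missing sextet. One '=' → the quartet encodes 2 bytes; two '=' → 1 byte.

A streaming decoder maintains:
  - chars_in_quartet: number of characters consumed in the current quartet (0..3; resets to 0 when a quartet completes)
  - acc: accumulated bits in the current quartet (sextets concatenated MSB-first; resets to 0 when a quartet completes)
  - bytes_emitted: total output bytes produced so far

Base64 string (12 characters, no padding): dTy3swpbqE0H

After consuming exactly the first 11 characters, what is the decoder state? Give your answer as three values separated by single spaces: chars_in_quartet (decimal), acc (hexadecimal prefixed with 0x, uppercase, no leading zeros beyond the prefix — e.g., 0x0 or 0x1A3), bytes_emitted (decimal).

Answer: 3 0x2A134 6

Derivation:
After char 0 ('d'=29): chars_in_quartet=1 acc=0x1D bytes_emitted=0
After char 1 ('T'=19): chars_in_quartet=2 acc=0x753 bytes_emitted=0
After char 2 ('y'=50): chars_in_quartet=3 acc=0x1D4F2 bytes_emitted=0
After char 3 ('3'=55): chars_in_quartet=4 acc=0x753CB7 -> emit 75 3C B7, reset; bytes_emitted=3
After char 4 ('s'=44): chars_in_quartet=1 acc=0x2C bytes_emitted=3
After char 5 ('w'=48): chars_in_quartet=2 acc=0xB30 bytes_emitted=3
After char 6 ('p'=41): chars_in_quartet=3 acc=0x2CC29 bytes_emitted=3
After char 7 ('b'=27): chars_in_quartet=4 acc=0xB30A5B -> emit B3 0A 5B, reset; bytes_emitted=6
After char 8 ('q'=42): chars_in_quartet=1 acc=0x2A bytes_emitted=6
After char 9 ('E'=4): chars_in_quartet=2 acc=0xA84 bytes_emitted=6
After char 10 ('0'=52): chars_in_quartet=3 acc=0x2A134 bytes_emitted=6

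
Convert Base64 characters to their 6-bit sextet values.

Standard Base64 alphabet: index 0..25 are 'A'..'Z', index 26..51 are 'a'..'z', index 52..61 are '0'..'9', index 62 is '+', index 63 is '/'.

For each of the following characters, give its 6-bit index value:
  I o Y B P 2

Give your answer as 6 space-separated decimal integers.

Answer: 8 40 24 1 15 54

Derivation:
'I': A..Z range, ord('I') − ord('A') = 8
'o': a..z range, 26 + ord('o') − ord('a') = 40
'Y': A..Z range, ord('Y') − ord('A') = 24
'B': A..Z range, ord('B') − ord('A') = 1
'P': A..Z range, ord('P') − ord('A') = 15
'2': 0..9 range, 52 + ord('2') − ord('0') = 54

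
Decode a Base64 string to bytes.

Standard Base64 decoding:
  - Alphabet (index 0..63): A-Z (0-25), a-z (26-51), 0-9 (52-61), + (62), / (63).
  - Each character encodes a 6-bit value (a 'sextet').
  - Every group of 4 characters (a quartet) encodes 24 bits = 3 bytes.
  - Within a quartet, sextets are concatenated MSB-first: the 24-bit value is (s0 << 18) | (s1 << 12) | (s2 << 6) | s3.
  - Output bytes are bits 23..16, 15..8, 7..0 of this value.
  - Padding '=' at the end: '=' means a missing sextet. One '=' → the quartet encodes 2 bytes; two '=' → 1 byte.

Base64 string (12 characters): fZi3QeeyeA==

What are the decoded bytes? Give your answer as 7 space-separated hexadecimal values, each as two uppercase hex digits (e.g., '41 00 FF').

After char 0 ('f'=31): chars_in_quartet=1 acc=0x1F bytes_emitted=0
After char 1 ('Z'=25): chars_in_quartet=2 acc=0x7D9 bytes_emitted=0
After char 2 ('i'=34): chars_in_quartet=3 acc=0x1F662 bytes_emitted=0
After char 3 ('3'=55): chars_in_quartet=4 acc=0x7D98B7 -> emit 7D 98 B7, reset; bytes_emitted=3
After char 4 ('Q'=16): chars_in_quartet=1 acc=0x10 bytes_emitted=3
After char 5 ('e'=30): chars_in_quartet=2 acc=0x41E bytes_emitted=3
After char 6 ('e'=30): chars_in_quartet=3 acc=0x1079E bytes_emitted=3
After char 7 ('y'=50): chars_in_quartet=4 acc=0x41E7B2 -> emit 41 E7 B2, reset; bytes_emitted=6
After char 8 ('e'=30): chars_in_quartet=1 acc=0x1E bytes_emitted=6
After char 9 ('A'=0): chars_in_quartet=2 acc=0x780 bytes_emitted=6
Padding '==': partial quartet acc=0x780 -> emit 78; bytes_emitted=7

Answer: 7D 98 B7 41 E7 B2 78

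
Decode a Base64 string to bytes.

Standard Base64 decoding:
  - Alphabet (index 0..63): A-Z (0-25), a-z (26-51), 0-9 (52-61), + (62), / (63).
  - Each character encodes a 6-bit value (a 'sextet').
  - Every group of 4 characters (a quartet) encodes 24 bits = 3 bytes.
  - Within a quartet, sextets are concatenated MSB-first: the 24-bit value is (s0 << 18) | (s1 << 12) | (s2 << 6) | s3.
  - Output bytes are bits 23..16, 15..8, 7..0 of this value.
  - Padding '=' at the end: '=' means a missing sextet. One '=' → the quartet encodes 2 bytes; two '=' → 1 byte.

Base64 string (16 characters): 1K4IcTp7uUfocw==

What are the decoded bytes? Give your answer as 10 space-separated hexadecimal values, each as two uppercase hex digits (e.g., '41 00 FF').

After char 0 ('1'=53): chars_in_quartet=1 acc=0x35 bytes_emitted=0
After char 1 ('K'=10): chars_in_quartet=2 acc=0xD4A bytes_emitted=0
After char 2 ('4'=56): chars_in_quartet=3 acc=0x352B8 bytes_emitted=0
After char 3 ('I'=8): chars_in_quartet=4 acc=0xD4AE08 -> emit D4 AE 08, reset; bytes_emitted=3
After char 4 ('c'=28): chars_in_quartet=1 acc=0x1C bytes_emitted=3
After char 5 ('T'=19): chars_in_quartet=2 acc=0x713 bytes_emitted=3
After char 6 ('p'=41): chars_in_quartet=3 acc=0x1C4E9 bytes_emitted=3
After char 7 ('7'=59): chars_in_quartet=4 acc=0x713A7B -> emit 71 3A 7B, reset; bytes_emitted=6
After char 8 ('u'=46): chars_in_quartet=1 acc=0x2E bytes_emitted=6
After char 9 ('U'=20): chars_in_quartet=2 acc=0xB94 bytes_emitted=6
After char 10 ('f'=31): chars_in_quartet=3 acc=0x2E51F bytes_emitted=6
After char 11 ('o'=40): chars_in_quartet=4 acc=0xB947E8 -> emit B9 47 E8, reset; bytes_emitted=9
After char 12 ('c'=28): chars_in_quartet=1 acc=0x1C bytes_emitted=9
After char 13 ('w'=48): chars_in_quartet=2 acc=0x730 bytes_emitted=9
Padding '==': partial quartet acc=0x730 -> emit 73; bytes_emitted=10

Answer: D4 AE 08 71 3A 7B B9 47 E8 73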